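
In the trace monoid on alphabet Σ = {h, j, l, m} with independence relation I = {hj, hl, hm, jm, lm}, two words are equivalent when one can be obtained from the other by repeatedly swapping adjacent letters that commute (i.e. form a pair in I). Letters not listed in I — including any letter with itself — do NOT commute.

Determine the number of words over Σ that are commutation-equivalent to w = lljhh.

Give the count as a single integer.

#0=l has no predecessor
#1=l depends on [0:l]
#2=j depends on [1:l]
#3=h has no predecessor
#4=h depends on [3:h]
sources: [0:l, 3:h]
N(rest) = Σ N(rest − s) over sources s of rest; N(one piece) = 1:
  size 1 → [2]=1  [4]=1
  size 2 → [1,2]=1  [2,4]=2  [3,4]=1
  size 3 → [0,1,2]=1  [1,2,4]=3  [2,3,4]=3
  first=0(l) contributes 6
  first=3(h) contributes 4
|[w]| = 10

10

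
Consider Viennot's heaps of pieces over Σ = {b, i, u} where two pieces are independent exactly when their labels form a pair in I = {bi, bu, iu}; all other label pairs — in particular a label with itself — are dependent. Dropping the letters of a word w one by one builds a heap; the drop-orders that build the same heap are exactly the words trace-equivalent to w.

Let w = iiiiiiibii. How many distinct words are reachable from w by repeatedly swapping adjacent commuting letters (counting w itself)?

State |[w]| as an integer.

10

piece 0:i — minimal
piece 1:i rests on {0:i}
piece 2:i rests on {1:i}
piece 3:i rests on {2:i}
piece 4:i rests on {3:i}
piece 5:i rests on {4:i}
piece 6:i rests on {5:i}
piece 7:b — minimal
piece 8:i rests on {6:i}
piece 9:i rests on {8:i}
minimal pieces: {0:i, 7:b}
ways to finish when only these pieces remain (= sum over removing one remaining piece with nothing left below it):
  1 left: {7}→1  {9}→1
  2 left: {7,9}→2  {8,9}→1
  3 left: {6,8,9}→1  {7,8,9}→3
  4 left: {5,6,8,9}→1  {6,7,8,9}→4
  5 left: {4,5,6,8,9}→1  {5,6,7,8,9}→5
  6 left: {3,4,5,6,8,9}→1  {4,5,6,7,8,9}→6
  7 left: {2,3,4,5,6,8,9}→1  {3,4,5,6,7,8,9}→7
  8 left: {1,2,3,4,5,6,8,9}→1  {2,3,4,5,6,7,8,9}→8
  placing 0:i first → 9 extensions
  placing 7:b first → 1 extensions
total linear extensions = 10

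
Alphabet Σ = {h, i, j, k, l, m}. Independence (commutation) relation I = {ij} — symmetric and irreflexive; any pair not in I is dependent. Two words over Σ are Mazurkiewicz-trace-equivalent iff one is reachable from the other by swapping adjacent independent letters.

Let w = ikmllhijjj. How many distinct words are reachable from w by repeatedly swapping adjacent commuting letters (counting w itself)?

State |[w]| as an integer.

piece 0:i — minimal
piece 1:k rests on {0:i}
piece 2:m rests on {1:k}
piece 3:l rests on {2:m}
piece 4:l rests on {3:l}
piece 5:h rests on {4:l}
piece 6:i rests on {5:h}
piece 7:j rests on {5:h}
piece 8:j rests on {7:j}
piece 9:j rests on {8:j}
minimal pieces: {0:i}
ways to finish when only these pieces remain (= sum over removing one remaining piece with nothing left below it):
  1 left: {6}→1  {9}→1
  2 left: {6,9}→2  {8,9}→1
  3 left: {6,8,9}→3  {7,8,9}→1
  4 left: {6,7,8,9}→4
  5 left: {5,6,7,8,9}→4
  6 left: {4,5,6,7,8,9}→4
  7 left: {3,4,5,6,7,8,9}→4
  8 left: {2,3,4,5,6,7,8,9}→4
  placing 0:i first → 4 extensions

4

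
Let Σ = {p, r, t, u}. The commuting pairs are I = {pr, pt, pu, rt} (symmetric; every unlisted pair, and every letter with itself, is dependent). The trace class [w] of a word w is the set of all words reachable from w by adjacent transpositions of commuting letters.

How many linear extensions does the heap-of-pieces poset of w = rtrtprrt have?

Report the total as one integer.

280

0(r) covers ∅
1(t) covers ∅
2(r) covers 0:r
3(t) covers 1:t
4(p) covers ∅
5(r) covers 2:r
6(r) covers 5:r
7(t) covers 3:t
floor of heap: 0:r, 1:t, 4:p
completions by unplaced set U, small U first (add the entries for U minus each lowest piece of U):
  |U|=1: {4}:1  {6}:1  {7}:1
  |U|=2: {3,7}:1  {4,6}:2  {4,7}:2  {5,6}:1  {6,7}:2
  |U|=3: {1,3,7}:1  {2,5,6}:1  {3,4,7}:3  {3,6,7}:3  {4,5,6}:3  {4,6,7}:6  {5,6,7}:3
  |U|=4: {0,2,5,6}:1  {1,3,4,7}:4  {1,3,6,7}:4  {2,4,5,6}:4  {2,5,6,7}:4  {3,4,6,7}:12  {3,5,6,7}:6  {4,5,6,7}:12
  |U|=5: {0,2,4,5,6}:5  {0,2,5,6,7}:5  {1,3,4,6,7}:20  {1,3,5,6,7}:10  {2,3,5,6,7}:10  {2,4,5,6,7}:20  {3,4,5,6,7}:30
  |U|=6: {0,2,3,5,6,7}:15  {0,2,4,5,6,7}:30  {1,2,3,5,6,7}:20  {1,3,4,5,6,7}:60  {2,3,4,5,6,7}:60
  start at 0(r): 140
  start at 1(t): 105
  start at 4(p): 35
sum over floor = 280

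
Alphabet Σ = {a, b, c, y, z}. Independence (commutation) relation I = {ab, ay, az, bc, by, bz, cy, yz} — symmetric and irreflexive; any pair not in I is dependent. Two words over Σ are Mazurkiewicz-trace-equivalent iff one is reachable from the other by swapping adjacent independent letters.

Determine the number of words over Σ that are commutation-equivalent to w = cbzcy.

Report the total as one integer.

piece 0:c — minimal
piece 1:b — minimal
piece 2:z rests on {0:c}
piece 3:c rests on {2:z}
piece 4:y — minimal
minimal pieces: {0:c, 1:b, 4:y}
ways to finish when only these pieces remain (= sum over removing one remaining piece with nothing left below it):
  1 left: {1}→1  {3}→1  {4}→1
  2 left: {1,3}→2  {1,4}→2  {2,3}→1  {3,4}→2
  3 left: {0,2,3}→1  {1,2,3}→3  {1,3,4}→6  {2,3,4}→3
  placing 0:c first → 12 extensions
  placing 1:b first → 4 extensions
  placing 4:y first → 4 extensions
total linear extensions = 20

20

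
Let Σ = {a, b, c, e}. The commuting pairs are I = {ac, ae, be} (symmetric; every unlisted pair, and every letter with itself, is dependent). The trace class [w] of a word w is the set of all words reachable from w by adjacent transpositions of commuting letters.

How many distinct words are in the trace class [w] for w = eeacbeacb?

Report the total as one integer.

22

piece 0:e — minimal
piece 1:e rests on {0:e}
piece 2:a — minimal
piece 3:c rests on {1:e}
piece 4:b rests on {2:a, 3:c}
piece 5:e rests on {3:c}
piece 6:a rests on {4:b}
piece 7:c rests on {4:b, 5:e}
piece 8:b rests on {6:a, 7:c}
minimal pieces: {0:e, 2:a}
ways to finish when only these pieces remain (= sum over removing one remaining piece with nothing left below it):
  1 left: {8}→1
  2 left: {6,8}→1  {7,8}→1
  3 left: {5,7,8}→1  {6,7,8}→2
  4 left: {4,6,7,8}→2  {5,6,7,8}→3
  5 left: {2,4,6,7,8}→2  {4,5,6,7,8}→5
  6 left: {2,4,5,6,7,8}→7  {3,4,5,6,7,8}→5
  7 left: {1,3,4,5,6,7,8}→5  {2,3,4,5,6,7,8}→12
  placing 0:e first → 17 extensions
  placing 2:a first → 5 extensions
total linear extensions = 22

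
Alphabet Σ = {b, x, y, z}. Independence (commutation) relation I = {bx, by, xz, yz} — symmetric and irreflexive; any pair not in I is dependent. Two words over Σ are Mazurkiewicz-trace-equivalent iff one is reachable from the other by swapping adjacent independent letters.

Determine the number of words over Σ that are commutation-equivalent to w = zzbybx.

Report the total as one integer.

15

#0=z has no predecessor
#1=z depends on [0:z]
#2=b depends on [1:z]
#3=y has no predecessor
#4=b depends on [2:b]
#5=x depends on [3:y]
sources: [0:z, 3:y]
N(rest) = Σ N(rest − s) over sources s of rest; N(one piece) = 1:
  size 1 → [4]=1  [5]=1
  size 2 → [2,4]=1  [3,5]=1  [4,5]=2
  size 3 → [1,2,4]=1  [2,4,5]=3  [3,4,5]=3
  size 4 → [0,1,2,4]=1  [1,2,4,5]=4  [2,3,4,5]=6
  first=0(z) contributes 10
  first=3(y) contributes 5
|[w]| = 15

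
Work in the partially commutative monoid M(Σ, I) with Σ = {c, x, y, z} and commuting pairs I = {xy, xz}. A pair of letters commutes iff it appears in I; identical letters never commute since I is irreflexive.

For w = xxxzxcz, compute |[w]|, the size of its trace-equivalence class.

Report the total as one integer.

piece 0:x — minimal
piece 1:x rests on {0:x}
piece 2:x rests on {1:x}
piece 3:z — minimal
piece 4:x rests on {2:x}
piece 5:c rests on {3:z, 4:x}
piece 6:z rests on {5:c}
minimal pieces: {0:x, 3:z}
ways to finish when only these pieces remain (= sum over removing one remaining piece with nothing left below it):
  1 left: {6}→1
  2 left: {5,6}→1
  3 left: {3,5,6}→1  {4,5,6}→1
  4 left: {2,4,5,6}→1  {3,4,5,6}→2
  5 left: {1,2,4,5,6}→1  {2,3,4,5,6}→3
  placing 0:x first → 4 extensions
  placing 3:z first → 1 extensions
total linear extensions = 5

5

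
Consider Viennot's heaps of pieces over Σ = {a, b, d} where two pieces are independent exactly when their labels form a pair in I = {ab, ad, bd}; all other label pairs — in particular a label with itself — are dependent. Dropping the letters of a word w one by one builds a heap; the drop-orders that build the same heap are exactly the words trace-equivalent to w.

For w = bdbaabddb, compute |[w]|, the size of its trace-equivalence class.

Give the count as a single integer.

0(b) covers ∅
1(d) covers ∅
2(b) covers 0:b
3(a) covers ∅
4(a) covers 3:a
5(b) covers 2:b
6(d) covers 1:d
7(d) covers 6:d
8(b) covers 5:b
floor of heap: 0:b, 1:d, 3:a
completions by unplaced set U, small U first (add the entries for U minus each lowest piece of U):
  |U|=1: {4}:1  {7}:1  {8}:1
  |U|=2: {3,4}:1  {4,7}:2  {4,8}:2  {5,8}:1  {6,7}:1  {7,8}:2
  |U|=3: {1,6,7}:1  {2,5,8}:1  {3,4,7}:3  {3,4,8}:3  {4,5,8}:3  {4,6,7}:3  {4,7,8}:6  {5,7,8}:3  {6,7,8}:3
  |U|=4: {0,2,5,8}:1  {1,4,6,7}:4  {1,6,7,8}:4  {2,4,5,8}:4  {2,5,7,8}:4  {3,4,5,8}:6  {3,4,6,7}:6  {3,4,7,8}:12  {4,5,7,8}:12  {4,6,7,8}:12  {5,6,7,8}:6
  |U|=5: {0,2,4,5,8}:5  {0,2,5,7,8}:5  {1,3,4,6,7}:10  {1,4,6,7,8}:20  {1,5,6,7,8}:10  {2,3,4,5,8}:10  {2,4,5,7,8}:20  {2,5,6,7,8}:10  {3,4,5,7,8}:30  {3,4,6,7,8}:30  {4,5,6,7,8}:30
  |U|=6: {0,2,3,4,5,8}:15  {0,2,4,5,7,8}:30  {0,2,5,6,7,8}:15  {1,2,5,6,7,8}:20  {1,3,4,6,7,8}:60  {1,4,5,6,7,8}:60  {2,3,4,5,7,8}:60  {2,4,5,6,7,8}:60  {3,4,5,6,7,8}:90
  |U|=7: {0,1,2,5,6,7,8}:35  {0,2,3,4,5,7,8}:105  {0,2,4,5,6,7,8}:105  {1,2,4,5,6,7,8}:140  {1,3,4,5,6,7,8}:210  {2,3,4,5,6,7,8}:210
  start at 0(b): 560
  start at 1(d): 420
  start at 3(a): 280
sum over floor = 1260

1260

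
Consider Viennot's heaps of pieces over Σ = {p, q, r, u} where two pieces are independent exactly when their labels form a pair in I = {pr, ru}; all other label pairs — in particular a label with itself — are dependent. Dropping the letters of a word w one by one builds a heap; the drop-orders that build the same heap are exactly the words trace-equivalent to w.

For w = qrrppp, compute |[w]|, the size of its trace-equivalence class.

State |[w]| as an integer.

10

drop 0:q onto floor
drop 1:r onto {0:q}
drop 2:r onto {1:r}
drop 3:p onto {0:q}
drop 4:p onto {3:p}
drop 5:p onto {4:p}
ground layer = {0:q}
drop-orders for the pieces not yet dropped (sum over which currently-grounded one goes next):
  1 to go: {2} 1  {5} 1
  2 to go: {1,2} 1  {2,5} 2  {4,5} 1
  3 to go: {1,2,5} 3  {2,4,5} 3  {3,4,5} 1
  4 to go: {1,2,4,5} 6  {2,3,4,5} 4
  if 0:q drops first: 10 orders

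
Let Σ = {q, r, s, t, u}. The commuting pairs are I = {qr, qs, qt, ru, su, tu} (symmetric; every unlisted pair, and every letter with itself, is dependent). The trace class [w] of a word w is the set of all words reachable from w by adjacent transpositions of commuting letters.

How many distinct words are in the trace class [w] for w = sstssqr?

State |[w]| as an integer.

piece 0:s — minimal
piece 1:s rests on {0:s}
piece 2:t rests on {1:s}
piece 3:s rests on {2:t}
piece 4:s rests on {3:s}
piece 5:q — minimal
piece 6:r rests on {4:s}
minimal pieces: {0:s, 5:q}
ways to finish when only these pieces remain (= sum over removing one remaining piece with nothing left below it):
  1 left: {5}→1  {6}→1
  2 left: {4,6}→1  {5,6}→2
  3 left: {3,4,6}→1  {4,5,6}→3
  4 left: {2,3,4,6}→1  {3,4,5,6}→4
  5 left: {1,2,3,4,6}→1  {2,3,4,5,6}→5
  placing 0:s first → 6 extensions
  placing 5:q first → 1 extensions
total linear extensions = 7

7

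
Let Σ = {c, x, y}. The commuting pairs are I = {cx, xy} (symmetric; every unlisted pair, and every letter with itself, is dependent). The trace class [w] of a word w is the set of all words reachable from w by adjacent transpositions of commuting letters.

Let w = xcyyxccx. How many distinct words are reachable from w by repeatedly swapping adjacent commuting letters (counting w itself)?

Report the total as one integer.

56

0(x) covers ∅
1(c) covers ∅
2(y) covers 1:c
3(y) covers 2:y
4(x) covers 0:x
5(c) covers 3:y
6(c) covers 5:c
7(x) covers 4:x
floor of heap: 0:x, 1:c
completions by unplaced set U, small U first (add the entries for U minus each lowest piece of U):
  |U|=1: {6}:1  {7}:1
  |U|=2: {4,7}:1  {5,6}:1  {6,7}:2
  |U|=3: {0,4,7}:1  {3,5,6}:1  {4,6,7}:3  {5,6,7}:3
  |U|=4: {0,4,6,7}:4  {2,3,5,6}:1  {3,5,6,7}:4  {4,5,6,7}:6
  |U|=5: {0,4,5,6,7}:10  {1,2,3,5,6}:1  {2,3,5,6,7}:5  {3,4,5,6,7}:10
  |U|=6: {0,3,4,5,6,7}:20  {1,2,3,5,6,7}:6  {2,3,4,5,6,7}:15
  start at 0(x): 21
  start at 1(c): 35
sum over floor = 56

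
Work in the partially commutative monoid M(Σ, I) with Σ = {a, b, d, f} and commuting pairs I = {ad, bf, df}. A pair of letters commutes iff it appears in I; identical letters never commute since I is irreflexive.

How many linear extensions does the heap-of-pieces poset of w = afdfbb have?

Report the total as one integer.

drop 0:a onto floor
drop 1:f onto {0:a}
drop 2:d onto floor
drop 3:f onto {1:f}
drop 4:b onto {0:a, 2:d}
drop 5:b onto {4:b}
ground layer = {0:a, 2:d}
drop-orders for the pieces not yet dropped (sum over which currently-grounded one goes next):
  1 to go: {3} 1  {5} 1
  2 to go: {1,3} 1  {3,5} 2  {4,5} 1
  3 to go: {1,3,5} 3  {2,4,5} 1  {3,4,5} 3
  4 to go: {1,3,4,5} 6  {2,3,4,5} 4
  if 0:a drops first: 10 orders
  if 2:d drops first: 6 orders
heap linearizations: 16

16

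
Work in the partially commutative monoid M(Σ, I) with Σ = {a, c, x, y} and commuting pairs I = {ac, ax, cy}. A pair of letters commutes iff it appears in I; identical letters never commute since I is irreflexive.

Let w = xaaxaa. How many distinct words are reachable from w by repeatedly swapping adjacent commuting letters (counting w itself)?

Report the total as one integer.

#0=x has no predecessor
#1=a has no predecessor
#2=a depends on [1:a]
#3=x depends on [0:x]
#4=a depends on [2:a]
#5=a depends on [4:a]
sources: [0:x, 1:a]
N(rest) = Σ N(rest − s) over sources s of rest; N(one piece) = 1:
  size 1 → [3]=1  [5]=1
  size 2 → [0,3]=1  [3,5]=2  [4,5]=1
  size 3 → [0,3,5]=3  [2,4,5]=1  [3,4,5]=3
  size 4 → [0,3,4,5]=6  [1,2,4,5]=1  [2,3,4,5]=4
  first=0(x) contributes 5
  first=1(a) contributes 10
|[w]| = 15

15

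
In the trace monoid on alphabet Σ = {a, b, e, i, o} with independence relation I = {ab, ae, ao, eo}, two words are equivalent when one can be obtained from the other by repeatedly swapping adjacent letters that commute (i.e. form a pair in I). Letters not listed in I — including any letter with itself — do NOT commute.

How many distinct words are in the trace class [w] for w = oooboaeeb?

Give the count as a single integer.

27

0(o) covers ∅
1(o) covers 0:o
2(o) covers 1:o
3(b) covers 2:o
4(o) covers 3:b
5(a) covers ∅
6(e) covers 3:b
7(e) covers 6:e
8(b) covers 4:o, 7:e
floor of heap: 0:o, 5:a
completions by unplaced set U, small U first (add the entries for U minus each lowest piece of U):
  |U|=1: {5}:1  {8}:1
  |U|=2: {4,8}:1  {5,8}:2  {7,8}:1
  |U|=3: {4,5,8}:3  {4,7,8}:2  {5,7,8}:3  {6,7,8}:1
  |U|=4: {4,5,7,8}:8  {4,6,7,8}:3  {5,6,7,8}:4
  |U|=5: {3,4,6,7,8}:3  {4,5,6,7,8}:15
  |U|=6: {2,3,4,6,7,8}:3  {3,4,5,6,7,8}:18
  |U|=7: {1,2,3,4,6,7,8}:3  {2,3,4,5,6,7,8}:21
  start at 0(o): 24
  start at 5(a): 3
sum over floor = 27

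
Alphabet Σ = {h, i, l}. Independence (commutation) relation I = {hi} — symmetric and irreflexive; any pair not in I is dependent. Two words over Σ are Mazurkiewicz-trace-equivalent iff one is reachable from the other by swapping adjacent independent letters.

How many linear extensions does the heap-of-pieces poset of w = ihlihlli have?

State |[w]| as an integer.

#0=i has no predecessor
#1=h has no predecessor
#2=l depends on [0:i, 1:h]
#3=i depends on [2:l]
#4=h depends on [2:l]
#5=l depends on [3:i, 4:h]
#6=l depends on [5:l]
#7=i depends on [6:l]
sources: [0:i, 1:h]
N(rest) = Σ N(rest − s) over sources s of rest; N(one piece) = 1:
  size 1 → [7]=1
  size 2 → [6,7]=1
  size 3 → [5,6,7]=1
  size 4 → [3,5,6,7]=1  [4,5,6,7]=1
  size 5 → [3,4,5,6,7]=2
  size 6 → [2,3,4,5,6,7]=2
  first=0(i) contributes 2
  first=1(h) contributes 2
|[w]| = 4

4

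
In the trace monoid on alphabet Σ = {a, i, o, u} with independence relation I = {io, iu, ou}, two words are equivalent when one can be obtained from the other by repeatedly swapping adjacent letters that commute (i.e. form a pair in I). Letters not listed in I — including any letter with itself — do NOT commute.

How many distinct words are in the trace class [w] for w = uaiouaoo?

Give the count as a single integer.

drop 0:u onto floor
drop 1:a onto {0:u}
drop 2:i onto {1:a}
drop 3:o onto {1:a}
drop 4:u onto {1:a}
drop 5:a onto {2:i, 3:o, 4:u}
drop 6:o onto {5:a}
drop 7:o onto {6:o}
ground layer = {0:u}
drop-orders for the pieces not yet dropped (sum over which currently-grounded one goes next):
  1 to go: {7} 1
  2 to go: {6,7} 1
  3 to go: {5,6,7} 1
  4 to go: {2,5,6,7} 1  {3,5,6,7} 1  {4,5,6,7} 1
  5 to go: {2,3,5,6,7} 2  {2,4,5,6,7} 2  {3,4,5,6,7} 2
  6 to go: {2,3,4,5,6,7} 6
  if 0:u drops first: 6 orders

6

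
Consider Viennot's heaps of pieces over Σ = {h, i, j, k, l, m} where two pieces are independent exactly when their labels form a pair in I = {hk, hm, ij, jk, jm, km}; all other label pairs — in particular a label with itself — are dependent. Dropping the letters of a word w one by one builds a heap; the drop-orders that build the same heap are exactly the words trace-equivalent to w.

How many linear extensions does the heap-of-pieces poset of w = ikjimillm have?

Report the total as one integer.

#0=i has no predecessor
#1=k depends on [0:i]
#2=j has no predecessor
#3=i depends on [1:k]
#4=m depends on [3:i]
#5=i depends on [4:m]
#6=l depends on [2:j, 5:i]
#7=l depends on [6:l]
#8=m depends on [7:l]
sources: [0:i, 2:j]
N(rest) = Σ N(rest − s) over sources s of rest; N(one piece) = 1:
  size 1 → [8]=1
  size 2 → [7,8]=1
  size 3 → [6,7,8]=1
  size 4 → [2,6,7,8]=1  [5,6,7,8]=1
  size 5 → [2,5,6,7,8]=2  [4,5,6,7,8]=1
  size 6 → [2,4,5,6,7,8]=3  [3,4,5,6,7,8]=1
  size 7 → [1,3,4,5,6,7,8]=1  [2,3,4,5,6,7,8]=4
  first=0(i) contributes 5
  first=2(j) contributes 1
|[w]| = 6

6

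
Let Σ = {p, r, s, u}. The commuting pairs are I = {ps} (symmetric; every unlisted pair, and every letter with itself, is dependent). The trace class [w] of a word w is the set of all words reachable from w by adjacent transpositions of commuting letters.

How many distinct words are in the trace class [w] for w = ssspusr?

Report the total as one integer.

piece 0:s — minimal
piece 1:s rests on {0:s}
piece 2:s rests on {1:s}
piece 3:p — minimal
piece 4:u rests on {2:s, 3:p}
piece 5:s rests on {4:u}
piece 6:r rests on {5:s}
minimal pieces: {0:s, 3:p}
ways to finish when only these pieces remain (= sum over removing one remaining piece with nothing left below it):
  1 left: {6}→1
  2 left: {5,6}→1
  3 left: {4,5,6}→1
  4 left: {2,4,5,6}→1  {3,4,5,6}→1
  5 left: {1,2,4,5,6}→1  {2,3,4,5,6}→2
  placing 0:s first → 3 extensions
  placing 3:p first → 1 extensions
total linear extensions = 4

4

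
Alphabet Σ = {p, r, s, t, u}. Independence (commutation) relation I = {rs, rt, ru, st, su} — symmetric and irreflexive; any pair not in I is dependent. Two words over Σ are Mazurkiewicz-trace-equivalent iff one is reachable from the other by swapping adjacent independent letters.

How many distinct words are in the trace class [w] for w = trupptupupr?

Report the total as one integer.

#0=t has no predecessor
#1=r has no predecessor
#2=u depends on [0:t]
#3=p depends on [1:r, 2:u]
#4=p depends on [3:p]
#5=t depends on [4:p]
#6=u depends on [5:t]
#7=p depends on [6:u]
#8=u depends on [7:p]
#9=p depends on [8:u]
#10=r depends on [9:p]
sources: [0:t, 1:r]
N(rest) = Σ N(rest − s) over sources s of rest; N(one piece) = 1:
  size 1 → [10]=1
  size 2 → [9,10]=1
  size 3 → [8,9,10]=1
  size 4 → [7,8,9,10]=1
  size 5 → [6,7,8,9,10]=1
  size 6 → [5,6,7,8,9,10]=1
  size 7 → [4,5,6,7,8,9,10]=1
  size 8 → [3,4,5,6,7,8,9,10]=1
  size 9 → [1,3,4,5,6,7,8,9,10]=1  [2,3,4,5,6,7,8,9,10]=1
  first=0(t) contributes 2
  first=1(r) contributes 1
|[w]| = 3

3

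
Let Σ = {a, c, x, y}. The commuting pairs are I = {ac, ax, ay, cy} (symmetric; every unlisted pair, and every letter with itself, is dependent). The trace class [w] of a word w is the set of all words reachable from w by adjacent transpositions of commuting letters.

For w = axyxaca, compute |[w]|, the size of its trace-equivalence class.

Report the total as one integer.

0(a) covers ∅
1(x) covers ∅
2(y) covers 1:x
3(x) covers 2:y
4(a) covers 0:a
5(c) covers 3:x
6(a) covers 4:a
floor of heap: 0:a, 1:x
completions by unplaced set U, small U first (add the entries for U minus each lowest piece of U):
  |U|=1: {5}:1  {6}:1
  |U|=2: {3,5}:1  {4,6}:1  {5,6}:2
  |U|=3: {0,4,6}:1  {2,3,5}:1  {3,5,6}:3  {4,5,6}:3
  |U|=4: {0,4,5,6}:4  {1,2,3,5}:1  {2,3,5,6}:4  {3,4,5,6}:6
  |U|=5: {0,3,4,5,6}:10  {1,2,3,5,6}:5  {2,3,4,5,6}:10
  start at 0(a): 15
  start at 1(x): 20
sum over floor = 35

35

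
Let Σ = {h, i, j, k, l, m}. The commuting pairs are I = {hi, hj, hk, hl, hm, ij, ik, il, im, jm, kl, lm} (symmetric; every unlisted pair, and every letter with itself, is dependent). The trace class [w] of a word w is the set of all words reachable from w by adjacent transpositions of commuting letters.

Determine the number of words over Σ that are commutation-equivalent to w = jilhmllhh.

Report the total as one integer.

2520

drop 0:j onto floor
drop 1:i onto floor
drop 2:l onto {0:j}
drop 3:h onto floor
drop 4:m onto floor
drop 5:l onto {2:l}
drop 6:l onto {5:l}
drop 7:h onto {3:h}
drop 8:h onto {7:h}
ground layer = {0:j, 1:i, 3:h, 4:m}
drop-orders for the pieces not yet dropped (sum over which currently-grounded one goes next):
  1 to go: {1} 1  {4} 1  {6} 1  {8} 1
  2 to go: {1,4} 2  {1,6} 2  {1,8} 2  {4,6} 2  {4,8} 2  {5,6} 1  {6,8} 2  {7,8} 1
  3 to go: {1,4,6} 6  {1,4,8} 6  {1,5,6} 3  {1,6,8} 6  {1,7,8} 3  {2,5,6} 1  {3,7,8} 1  {4,5,6} 3  {4,6,8} 6  {4,7,8} 3  {5,6,8} 3  {6,7,8} 3
  4 to go: {0,2,5,6} 1  {1,2,5,6} 4  {1,3,7,8} 4  {1,4,5,6} 12  {1,4,6,8} 24  {1,4,7,8} 12  {1,5,6,8} 12  {1,6,7,8} 12  {2,4,5,6} 4  {2,5,6,8} 4  {3,4,7,8} 4  {3,6,7,8} 4  {4,5,6,8} 12  {4,6,7,8} 12  {5,6,7,8} 6
  5 to go: {0,1,2,5,6} 5  {0,2,4,5,6} 5  {0,2,5,6,8} 5  {1,2,4,5,6} 20  {1,2,5,6,8} 20  {1,3,4,7,8} 20  {1,3,6,7,8} 20  {1,4,5,6,8} 60  {1,4,6,7,8} 60  {1,5,6,7,8} 30  {2,4,5,6,8} 20  {2,5,6,7,8} 10  {3,4,6,7,8} 20  {3,5,6,7,8} 10  {4,5,6,7,8} 30
  6 to go: {0,1,2,4,5,6} 30  {0,1,2,5,6,8} 30  {0,2,4,5,6,8} 30  {0,2,5,6,7,8} 15  {1,2,4,5,6,8} 120  {1,2,5,6,7,8} 60  {1,3,4,6,7,8} 120  {1,3,5,6,7,8} 60  {1,4,5,6,7,8} 180  {2,3,5,6,7,8} 20  {2,4,5,6,7,8} 60  {3,4,5,6,7,8} 60
  7 to go: {0,1,2,4,5,6,8} 210  {0,1,2,5,6,7,8} 105  {0,2,3,5,6,7,8} 35  {0,2,4,5,6,7,8} 105  {1,2,3,5,6,7,8} 140  {1,2,4,5,6,7,8} 420  {1,3,4,5,6,7,8} 420  {2,3,4,5,6,7,8} 140
  if 0:j drops first: 1120 orders
  if 1:i drops first: 280 orders
  if 3:h drops first: 840 orders
  if 4:m drops first: 280 orders
heap linearizations: 2520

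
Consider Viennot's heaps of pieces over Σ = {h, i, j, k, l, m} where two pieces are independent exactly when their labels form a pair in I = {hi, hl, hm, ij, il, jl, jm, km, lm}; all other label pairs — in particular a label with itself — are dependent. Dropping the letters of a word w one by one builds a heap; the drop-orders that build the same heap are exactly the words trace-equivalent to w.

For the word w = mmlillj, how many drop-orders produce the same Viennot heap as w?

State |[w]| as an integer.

drop 0:m onto floor
drop 1:m onto {0:m}
drop 2:l onto floor
drop 3:i onto {1:m}
drop 4:l onto {2:l}
drop 5:l onto {4:l}
drop 6:j onto floor
ground layer = {0:m, 2:l, 6:j}
drop-orders for the pieces not yet dropped (sum over which currently-grounded one goes next):
  1 to go: {3} 1  {5} 1  {6} 1
  2 to go: {1,3} 1  {3,5} 2  {3,6} 2  {4,5} 1  {5,6} 2
  3 to go: {0,1,3} 1  {1,3,5} 3  {1,3,6} 3  {2,4,5} 1  {3,4,5} 3  {3,5,6} 6  {4,5,6} 3
  4 to go: {0,1,3,5} 4  {0,1,3,6} 4  {1,3,4,5} 6  {1,3,5,6} 12  {2,3,4,5} 4  {2,4,5,6} 4  {3,4,5,6} 12
  5 to go: {0,1,3,4,5} 10  {0,1,3,5,6} 20  {1,2,3,4,5} 10  {1,3,4,5,6} 30  {2,3,4,5,6} 20
  if 0:m drops first: 60 orders
  if 2:l drops first: 60 orders
  if 6:j drops first: 20 orders
heap linearizations: 140

140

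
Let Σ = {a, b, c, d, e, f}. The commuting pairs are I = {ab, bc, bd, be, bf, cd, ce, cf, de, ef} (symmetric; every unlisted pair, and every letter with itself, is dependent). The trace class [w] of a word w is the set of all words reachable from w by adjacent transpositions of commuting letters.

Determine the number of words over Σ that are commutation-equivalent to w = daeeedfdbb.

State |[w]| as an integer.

900

0(d) covers ∅
1(a) covers 0:d
2(e) covers 1:a
3(e) covers 2:e
4(e) covers 3:e
5(d) covers 1:a
6(f) covers 5:d
7(d) covers 6:f
8(b) covers ∅
9(b) covers 8:b
floor of heap: 0:d, 8:b
completions by unplaced set U, small U first (add the entries for U minus each lowest piece of U):
  |U|=1: {4}:1  {7}:1  {9}:1
  |U|=2: {3,4}:1  {4,7}:2  {4,9}:2  {6,7}:1  {7,9}:2  {8,9}:1
  |U|=3: {2,3,4}:1  {3,4,7}:3  {3,4,9}:3  {4,6,7}:3  {4,7,9}:6  {4,8,9}:3  {5,6,7}:1  {6,7,9}:3  {7,8,9}:3
  |U|=4: {2,3,4,7}:4  {2,3,4,9}:4  {3,4,6,7}:6  {3,4,7,9}:12  {3,4,8,9}:6  {4,5,6,7}:4  {4,6,7,9}:12  {4,7,8,9}:12  {5,6,7,9}:4  {6,7,8,9}:6
  |U|=5: {2,3,4,6,7}:10  {2,3,4,7,9}:20  {2,3,4,8,9}:10  {3,4,5,6,7}:10  {3,4,6,7,9}:30  {3,4,7,8,9}:30  {4,5,6,7,9}:20  {4,6,7,8,9}:30  {5,6,7,8,9}:10
  |U|=6: {2,3,4,5,6,7}:20  {2,3,4,6,7,9}:60  {2,3,4,7,8,9}:60  {3,4,5,6,7,9}:60  {3,4,6,7,8,9}:90  {4,5,6,7,8,9}:60
  |U|=7: {1,2,3,4,5,6,7}:20  {2,3,4,5,6,7,9}:140  {2,3,4,6,7,8,9}:210  {3,4,5,6,7,8,9}:210
  |U|=8: {0,1,2,3,4,5,6,7}:20  {1,2,3,4,5,6,7,9}:160  {2,3,4,5,6,7,8,9}:560
  start at 0(d): 720
  start at 8(b): 180
sum over floor = 900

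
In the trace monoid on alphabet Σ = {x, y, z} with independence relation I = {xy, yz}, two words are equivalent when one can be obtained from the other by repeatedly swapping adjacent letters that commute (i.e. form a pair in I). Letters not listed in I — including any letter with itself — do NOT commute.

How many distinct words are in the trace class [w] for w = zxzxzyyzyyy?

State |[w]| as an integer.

drop 0:z onto floor
drop 1:x onto {0:z}
drop 2:z onto {1:x}
drop 3:x onto {2:z}
drop 4:z onto {3:x}
drop 5:y onto floor
drop 6:y onto {5:y}
drop 7:z onto {4:z}
drop 8:y onto {6:y}
drop 9:y onto {8:y}
drop 10:y onto {9:y}
ground layer = {0:z, 5:y}
drop-orders for the pieces not yet dropped (sum over which currently-grounded one goes next):
  1 to go: {7} 1  {10} 1
  2 to go: {4,7} 1  {7,10} 2  {9,10} 1
  3 to go: {3,4,7} 1  {4,7,10} 3  {7,9,10} 3  {8,9,10} 1
  4 to go: {2,3,4,7} 1  {3,4,7,10} 4  {4,7,9,10} 6  {6,8,9,10} 1  {7,8,9,10} 4
  5 to go: {1,2,3,4,7} 1  {2,3,4,7,10} 5  {3,4,7,9,10} 10  {4,7,8,9,10} 10  {5,6,8,9,10} 1  {6,7,8,9,10} 5
  6 to go: {0,1,2,3,4,7} 1  {1,2,3,4,7,10} 6  {2,3,4,7,9,10} 15  {3,4,7,8,9,10} 20  {4,6,7,8,9,10} 15  {5,6,7,8,9,10} 6
  7 to go: {0,1,2,3,4,7,10} 7  {1,2,3,4,7,9,10} 21  {2,3,4,7,8,9,10} 35  {3,4,6,7,8,9,10} 35  {4,5,6,7,8,9,10} 21
  8 to go: {0,1,2,3,4,7,9,10} 28  {1,2,3,4,7,8,9,10} 56  {2,3,4,6,7,8,9,10} 70  {3,4,5,6,7,8,9,10} 56
  9 to go: {0,1,2,3,4,7,8,9,10} 84  {1,2,3,4,6,7,8,9,10} 126  {2,3,4,5,6,7,8,9,10} 126
  if 0:z drops first: 252 orders
  if 5:y drops first: 210 orders
heap linearizations: 462

462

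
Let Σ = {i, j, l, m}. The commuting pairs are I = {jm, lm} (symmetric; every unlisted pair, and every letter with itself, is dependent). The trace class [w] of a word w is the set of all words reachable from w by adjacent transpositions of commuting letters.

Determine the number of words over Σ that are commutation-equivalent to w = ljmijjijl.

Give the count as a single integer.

3

#0=l has no predecessor
#1=j depends on [0:l]
#2=m has no predecessor
#3=i depends on [1:j, 2:m]
#4=j depends on [3:i]
#5=j depends on [4:j]
#6=i depends on [5:j]
#7=j depends on [6:i]
#8=l depends on [7:j]
sources: [0:l, 2:m]
N(rest) = Σ N(rest − s) over sources s of rest; N(one piece) = 1:
  size 1 → [8]=1
  size 2 → [7,8]=1
  size 3 → [6,7,8]=1
  size 4 → [5,6,7,8]=1
  size 5 → [4,5,6,7,8]=1
  size 6 → [3,4,5,6,7,8]=1
  size 7 → [1,3,4,5,6,7,8]=1  [2,3,4,5,6,7,8]=1
  first=0(l) contributes 2
  first=2(m) contributes 1
|[w]| = 3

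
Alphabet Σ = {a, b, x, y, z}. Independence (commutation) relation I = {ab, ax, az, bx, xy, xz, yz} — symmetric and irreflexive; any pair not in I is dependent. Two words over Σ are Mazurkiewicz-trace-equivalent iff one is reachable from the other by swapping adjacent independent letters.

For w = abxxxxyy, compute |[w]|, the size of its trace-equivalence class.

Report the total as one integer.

140

#0=a has no predecessor
#1=b has no predecessor
#2=x has no predecessor
#3=x depends on [2:x]
#4=x depends on [3:x]
#5=x depends on [4:x]
#6=y depends on [0:a, 1:b]
#7=y depends on [6:y]
sources: [0:a, 1:b, 2:x]
N(rest) = Σ N(rest − s) over sources s of rest; N(one piece) = 1:
  size 1 → [5]=1  [7]=1
  size 2 → [4,5]=1  [5,7]=2  [6,7]=1
  size 3 → [0,6,7]=1  [1,6,7]=1  [3,4,5]=1  [4,5,7]=3  [5,6,7]=3
  size 4 → [0,1,6,7]=2  [0,5,6,7]=4  [1,5,6,7]=4  [2,3,4,5]=1  [3,4,5,7]=4  [4,5,6,7]=6
  size 5 → [0,1,5,6,7]=10  [0,4,5,6,7]=10  [1,4,5,6,7]=10  [2,3,4,5,7]=5  [3,4,5,6,7]=10
  size 6 → [0,1,4,5,6,7]=30  [0,3,4,5,6,7]=20  [1,3,4,5,6,7]=20  [2,3,4,5,6,7]=15
  first=0(a) contributes 35
  first=1(b) contributes 35
  first=2(x) contributes 70
|[w]| = 140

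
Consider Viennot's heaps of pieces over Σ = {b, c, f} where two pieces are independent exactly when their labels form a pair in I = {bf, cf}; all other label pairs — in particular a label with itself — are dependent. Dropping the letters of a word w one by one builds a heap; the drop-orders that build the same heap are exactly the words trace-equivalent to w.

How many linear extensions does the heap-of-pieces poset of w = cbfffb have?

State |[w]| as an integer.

piece 0:c — minimal
piece 1:b rests on {0:c}
piece 2:f — minimal
piece 3:f rests on {2:f}
piece 4:f rests on {3:f}
piece 5:b rests on {1:b}
minimal pieces: {0:c, 2:f}
ways to finish when only these pieces remain (= sum over removing one remaining piece with nothing left below it):
  1 left: {4}→1  {5}→1
  2 left: {1,5}→1  {3,4}→1  {4,5}→2
  3 left: {0,1,5}→1  {1,4,5}→3  {2,3,4}→1  {3,4,5}→3
  4 left: {0,1,4,5}→4  {1,3,4,5}→6  {2,3,4,5}→4
  placing 0:c first → 10 extensions
  placing 2:f first → 10 extensions
total linear extensions = 20

20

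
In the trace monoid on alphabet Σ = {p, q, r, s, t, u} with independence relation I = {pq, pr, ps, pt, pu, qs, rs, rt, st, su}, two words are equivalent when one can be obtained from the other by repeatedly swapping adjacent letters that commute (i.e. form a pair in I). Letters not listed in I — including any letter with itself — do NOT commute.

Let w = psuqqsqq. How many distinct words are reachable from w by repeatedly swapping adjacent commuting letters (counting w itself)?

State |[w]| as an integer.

0(p) covers ∅
1(s) covers ∅
2(u) covers ∅
3(q) covers 2:u
4(q) covers 3:q
5(s) covers 1:s
6(q) covers 4:q
7(q) covers 6:q
floor of heap: 0:p, 1:s, 2:u
completions by unplaced set U, small U first (add the entries for U minus each lowest piece of U):
  |U|=1: {0}:1  {5}:1  {7}:1
  |U|=2: {0,5}:2  {0,7}:2  {1,5}:1  {5,7}:2  {6,7}:1
  |U|=3: {0,1,5}:3  {0,5,7}:6  {0,6,7}:3  {1,5,7}:3  {4,6,7}:1  {5,6,7}:3
  |U|=4: {0,1,5,7}:12  {0,4,6,7}:4  {0,5,6,7}:12  {1,5,6,7}:6  {3,4,6,7}:1  {4,5,6,7}:4
  |U|=5: {0,1,5,6,7}:30  {0,3,4,6,7}:5  {0,4,5,6,7}:20  {1,4,5,6,7}:10  {2,3,4,6,7}:1  {3,4,5,6,7}:5
  |U|=6: {0,1,4,5,6,7}:60  {0,2,3,4,6,7}:6  {0,3,4,5,6,7}:30  {1,3,4,5,6,7}:15  {2,3,4,5,6,7}:6
  start at 0(p): 21
  start at 1(s): 42
  start at 2(u): 105
sum over floor = 168

168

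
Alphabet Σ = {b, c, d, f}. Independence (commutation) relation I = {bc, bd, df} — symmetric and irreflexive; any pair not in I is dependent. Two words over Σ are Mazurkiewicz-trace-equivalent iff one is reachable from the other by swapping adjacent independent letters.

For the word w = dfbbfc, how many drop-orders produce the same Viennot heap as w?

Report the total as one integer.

0(d) covers ∅
1(f) covers ∅
2(b) covers 1:f
3(b) covers 2:b
4(f) covers 3:b
5(c) covers 0:d, 4:f
floor of heap: 0:d, 1:f
completions by unplaced set U, small U first (add the entries for U minus each lowest piece of U):
  |U|=1: {5}:1
  |U|=2: {0,5}:1  {4,5}:1
  |U|=3: {0,4,5}:2  {3,4,5}:1
  |U|=4: {0,3,4,5}:3  {2,3,4,5}:1
  start at 0(d): 1
  start at 1(f): 4
sum over floor = 5

5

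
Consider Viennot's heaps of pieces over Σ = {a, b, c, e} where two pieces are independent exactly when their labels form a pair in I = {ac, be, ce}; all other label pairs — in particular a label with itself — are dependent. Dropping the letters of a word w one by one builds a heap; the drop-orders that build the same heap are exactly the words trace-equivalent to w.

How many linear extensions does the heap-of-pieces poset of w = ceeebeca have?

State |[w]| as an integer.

50

piece 0:c — minimal
piece 1:e — minimal
piece 2:e rests on {1:e}
piece 3:e rests on {2:e}
piece 4:b rests on {0:c}
piece 5:e rests on {3:e}
piece 6:c rests on {4:b}
piece 7:a rests on {4:b, 5:e}
minimal pieces: {0:c, 1:e}
ways to finish when only these pieces remain (= sum over removing one remaining piece with nothing left below it):
  1 left: {6}→1  {7}→1
  2 left: {5,7}→1  {6,7}→2
  3 left: {3,5,7}→1  {4,6,7}→2  {5,6,7}→3
  4 left: {0,4,6,7}→2  {2,3,5,7}→1  {3,5,6,7}→4  {4,5,6,7}→5
  5 left: {0,4,5,6,7}→7  {1,2,3,5,7}→1  {2,3,5,6,7}→5  {3,4,5,6,7}→9
  6 left: {0,3,4,5,6,7}→16  {1,2,3,5,6,7}→6  {2,3,4,5,6,7}→14
  placing 0:c first → 20 extensions
  placing 1:e first → 30 extensions
total linear extensions = 50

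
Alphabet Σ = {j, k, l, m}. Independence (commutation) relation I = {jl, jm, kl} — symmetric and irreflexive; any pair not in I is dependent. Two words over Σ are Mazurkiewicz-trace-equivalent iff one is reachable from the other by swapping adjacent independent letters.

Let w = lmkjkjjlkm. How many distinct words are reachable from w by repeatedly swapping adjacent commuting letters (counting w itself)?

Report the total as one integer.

#0=l has no predecessor
#1=m depends on [0:l]
#2=k depends on [1:m]
#3=j depends on [2:k]
#4=k depends on [3:j]
#5=j depends on [4:k]
#6=j depends on [5:j]
#7=l depends on [1:m]
#8=k depends on [6:j]
#9=m depends on [7:l, 8:k]
sources: [0:l]
N(rest) = Σ N(rest − s) over sources s of rest; N(one piece) = 1:
  size 1 → [9]=1
  size 2 → [7,9]=1  [8,9]=1
  size 3 → [6,8,9]=1  [7,8,9]=2
  size 4 → [5,6,8,9]=1  [6,7,8,9]=3
  size 5 → [4,5,6,8,9]=1  [5,6,7,8,9]=4
  size 6 → [3,4,5,6,8,9]=1  [4,5,6,7,8,9]=5
  size 7 → [2,3,4,5,6,8,9]=1  [3,4,5,6,7,8,9]=6
  size 8 → [2,3,4,5,6,7,8,9]=7
  first=0(l) contributes 7

7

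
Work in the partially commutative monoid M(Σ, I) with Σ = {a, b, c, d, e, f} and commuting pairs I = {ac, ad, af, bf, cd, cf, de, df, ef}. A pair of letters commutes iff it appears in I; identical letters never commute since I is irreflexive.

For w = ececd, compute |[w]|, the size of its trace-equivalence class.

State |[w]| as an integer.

5

drop 0:e onto floor
drop 1:c onto {0:e}
drop 2:e onto {1:c}
drop 3:c onto {2:e}
drop 4:d onto floor
ground layer = {0:e, 4:d}
drop-orders for the pieces not yet dropped (sum over which currently-grounded one goes next):
  1 to go: {3} 1  {4} 1
  2 to go: {2,3} 1  {3,4} 2
  3 to go: {1,2,3} 1  {2,3,4} 3
  if 0:e drops first: 4 orders
  if 4:d drops first: 1 orders
heap linearizations: 5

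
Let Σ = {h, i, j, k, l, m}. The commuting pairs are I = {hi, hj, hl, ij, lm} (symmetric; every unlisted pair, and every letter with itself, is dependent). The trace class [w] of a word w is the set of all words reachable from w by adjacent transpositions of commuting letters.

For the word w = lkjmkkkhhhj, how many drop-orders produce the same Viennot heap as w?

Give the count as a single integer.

4

0(l) covers ∅
1(k) covers 0:l
2(j) covers 1:k
3(m) covers 2:j
4(k) covers 3:m
5(k) covers 4:k
6(k) covers 5:k
7(h) covers 6:k
8(h) covers 7:h
9(h) covers 8:h
10(j) covers 6:k
floor of heap: 0:l
completions by unplaced set U, small U first (add the entries for U minus each lowest piece of U):
  |U|=1: {9}:1  {10}:1
  |U|=2: {8,9}:1  {9,10}:2
  |U|=3: {7,8,9}:1  {8,9,10}:3
  |U|=4: {7,8,9,10}:4
  |U|=5: {6,7,8,9,10}:4
  |U|=6: {5,6,7,8,9,10}:4
  |U|=7: {4,5,6,7,8,9,10}:4
  |U|=8: {3,4,5,6,7,8,9,10}:4
  |U|=9: {2,3,4,5,6,7,8,9,10}:4
  start at 0(l): 4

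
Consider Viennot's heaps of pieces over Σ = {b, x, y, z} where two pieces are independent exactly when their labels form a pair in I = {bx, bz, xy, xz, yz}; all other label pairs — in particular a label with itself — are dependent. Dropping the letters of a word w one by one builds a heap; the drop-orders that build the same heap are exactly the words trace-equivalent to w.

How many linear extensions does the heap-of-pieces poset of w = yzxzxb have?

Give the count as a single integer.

90

drop 0:y onto floor
drop 1:z onto floor
drop 2:x onto floor
drop 3:z onto {1:z}
drop 4:x onto {2:x}
drop 5:b onto {0:y}
ground layer = {0:y, 1:z, 2:x}
drop-orders for the pieces not yet dropped (sum over which currently-grounded one goes next):
  1 to go: {3} 1  {4} 1  {5} 1
  2 to go: {0,5} 1  {1,3} 1  {2,4} 1  {3,4} 2  {3,5} 2  {4,5} 2
  3 to go: {0,3,5} 3  {0,4,5} 3  {1,3,4} 3  {1,3,5} 3  {2,3,4} 3  {2,4,5} 3  {3,4,5} 6
  4 to go: {0,1,3,5} 6  {0,2,4,5} 6  {0,3,4,5} 12  {1,2,3,4} 6  {1,3,4,5} 12  {2,3,4,5} 12
  if 0:y drops first: 30 orders
  if 1:z drops first: 30 orders
  if 2:x drops first: 30 orders
heap linearizations: 90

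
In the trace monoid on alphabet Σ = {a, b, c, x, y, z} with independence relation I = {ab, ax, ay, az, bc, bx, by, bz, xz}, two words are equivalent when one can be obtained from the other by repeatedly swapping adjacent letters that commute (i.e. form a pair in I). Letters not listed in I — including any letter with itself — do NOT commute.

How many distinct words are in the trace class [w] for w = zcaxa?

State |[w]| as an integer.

drop 0:z onto floor
drop 1:c onto {0:z}
drop 2:a onto {1:c}
drop 3:x onto {1:c}
drop 4:a onto {2:a}
ground layer = {0:z}
drop-orders for the pieces not yet dropped (sum over which currently-grounded one goes next):
  1 to go: {3} 1  {4} 1
  2 to go: {2,4} 1  {3,4} 2
  3 to go: {2,3,4} 3
  if 0:z drops first: 3 orders

3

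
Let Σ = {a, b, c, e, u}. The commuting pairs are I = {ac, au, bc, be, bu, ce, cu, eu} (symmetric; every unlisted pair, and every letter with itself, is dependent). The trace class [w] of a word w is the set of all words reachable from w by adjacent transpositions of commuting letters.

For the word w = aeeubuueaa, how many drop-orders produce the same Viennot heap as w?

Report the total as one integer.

480

#0=a has no predecessor
#1=e depends on [0:a]
#2=e depends on [1:e]
#3=u has no predecessor
#4=b depends on [0:a]
#5=u depends on [3:u]
#6=u depends on [5:u]
#7=e depends on [2:e]
#8=a depends on [4:b, 7:e]
#9=a depends on [8:a]
sources: [0:a, 3:u]
N(rest) = Σ N(rest − s) over sources s of rest; N(one piece) = 1:
  size 1 → [6]=1  [9]=1
  size 2 → [5,6]=1  [6,9]=2  [8,9]=1
  size 3 → [3,5,6]=1  [4,8,9]=1  [5,6,9]=3  [6,8,9]=3  [7,8,9]=1
  size 4 → [2,7,8,9]=1  [3,5,6,9]=4  [4,6,8,9]=4  [4,7,8,9]=2  [5,6,8,9]=6  [6,7,8,9]=4
  size 5 → [1,2,7,8,9]=1  [2,4,7,8,9]=3  [2,6,7,8,9]=5  [3,5,6,8,9]=10  [4,5,6,8,9]=10  [4,6,7,8,9]=10  [5,6,7,8,9]=10
  size 6 → [1,2,4,7,8,9]=4  [1,2,6,7,8,9]=6  [2,4,6,7,8,9]=18  [2,5,6,7,8,9]=15  [3,4,5,6,8,9]=20  [3,5,6,7,8,9]=20  [4,5,6,7,8,9]=30
  size 7 → [0,1,2,4,7,8,9]=4  [1,2,4,6,7,8,9]=28  [1,2,5,6,7,8,9]=21  [2,3,5,6,7,8,9]=35  [2,4,5,6,7,8,9]=63  [3,4,5,6,7,8,9]=70
  size 8 → [0,1,2,4,6,7,8,9]=32  [1,2,3,5,6,7,8,9]=56  [1,2,4,5,6,7,8,9]=112  [2,3,4,5,6,7,8,9]=168
  first=0(a) contributes 336
  first=3(u) contributes 144
|[w]| = 480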